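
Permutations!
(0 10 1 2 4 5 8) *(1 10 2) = [2, 1, 4, 3, 5, 8, 6, 7, 0, 9, 10] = (10)(0 2 4 5 8)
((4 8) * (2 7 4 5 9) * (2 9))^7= ((9)(2 7 4 8 5))^7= (9)(2 4 5 7 8)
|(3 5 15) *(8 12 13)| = 3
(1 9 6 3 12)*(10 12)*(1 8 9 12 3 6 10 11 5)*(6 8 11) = (1 12 11 5)(3 6 8 9 10) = [0, 12, 2, 6, 4, 1, 8, 7, 9, 10, 3, 5, 11]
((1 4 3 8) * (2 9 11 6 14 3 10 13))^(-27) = (1 11 4 6 10 14 13 3 2 8 9)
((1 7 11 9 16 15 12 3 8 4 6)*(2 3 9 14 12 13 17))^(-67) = (1 13 7 17 11 2 14 3 12 8 9 4 16 6 15)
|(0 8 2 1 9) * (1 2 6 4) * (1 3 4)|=10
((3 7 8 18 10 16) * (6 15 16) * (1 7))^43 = (1 16 6 18 7 3 15 10 8)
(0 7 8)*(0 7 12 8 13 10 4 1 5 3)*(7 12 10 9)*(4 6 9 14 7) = (0 10 6 9 4 1 5 3)(7 13 14)(8 12) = [10, 5, 2, 0, 1, 3, 9, 13, 12, 4, 6, 11, 8, 14, 7]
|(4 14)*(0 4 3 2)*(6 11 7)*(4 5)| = |(0 5 4 14 3 2)(6 11 7)| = 6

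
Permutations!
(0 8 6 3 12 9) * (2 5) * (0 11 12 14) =(0 8 6 3 14)(2 5)(9 11 12) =[8, 1, 5, 14, 4, 2, 3, 7, 6, 11, 10, 12, 9, 13, 0]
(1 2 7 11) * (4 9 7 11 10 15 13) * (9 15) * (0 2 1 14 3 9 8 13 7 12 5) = (0 2 11 14 3 9 12 5)(4 15 7 10 8 13) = [2, 1, 11, 9, 15, 0, 6, 10, 13, 12, 8, 14, 5, 4, 3, 7]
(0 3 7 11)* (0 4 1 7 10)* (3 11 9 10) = (0 11 4 1 7 9 10) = [11, 7, 2, 3, 1, 5, 6, 9, 8, 10, 0, 4]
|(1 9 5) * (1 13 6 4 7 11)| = 8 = |(1 9 5 13 6 4 7 11)|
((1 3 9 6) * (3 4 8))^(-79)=((1 4 8 3 9 6))^(-79)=(1 6 9 3 8 4)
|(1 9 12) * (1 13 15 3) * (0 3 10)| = 8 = |(0 3 1 9 12 13 15 10)|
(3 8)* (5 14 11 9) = (3 8)(5 14 11 9) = [0, 1, 2, 8, 4, 14, 6, 7, 3, 5, 10, 9, 12, 13, 11]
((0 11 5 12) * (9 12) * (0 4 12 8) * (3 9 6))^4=(12)(0 3 11 9 5 8 6)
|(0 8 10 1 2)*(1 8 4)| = 4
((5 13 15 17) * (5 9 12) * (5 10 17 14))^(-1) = ((5 13 15 14)(9 12 10 17))^(-1) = (5 14 15 13)(9 17 10 12)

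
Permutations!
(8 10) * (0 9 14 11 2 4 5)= (0 9 14 11 2 4 5)(8 10)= [9, 1, 4, 3, 5, 0, 6, 7, 10, 14, 8, 2, 12, 13, 11]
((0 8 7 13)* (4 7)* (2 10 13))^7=(13)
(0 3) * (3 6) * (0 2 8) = (0 6 3 2 8) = [6, 1, 8, 2, 4, 5, 3, 7, 0]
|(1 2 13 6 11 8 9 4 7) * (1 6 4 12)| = |(1 2 13 4 7 6 11 8 9 12)| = 10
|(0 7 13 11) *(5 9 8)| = 12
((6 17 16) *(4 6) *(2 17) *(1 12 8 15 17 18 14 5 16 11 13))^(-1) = (1 13 11 17 15 8 12)(2 6 4 16 5 14 18)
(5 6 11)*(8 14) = [0, 1, 2, 3, 4, 6, 11, 7, 14, 9, 10, 5, 12, 13, 8] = (5 6 11)(8 14)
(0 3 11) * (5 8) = (0 3 11)(5 8) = [3, 1, 2, 11, 4, 8, 6, 7, 5, 9, 10, 0]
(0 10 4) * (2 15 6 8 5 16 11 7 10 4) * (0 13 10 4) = (2 15 6 8 5 16 11 7 4 13 10) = [0, 1, 15, 3, 13, 16, 8, 4, 5, 9, 2, 7, 12, 10, 14, 6, 11]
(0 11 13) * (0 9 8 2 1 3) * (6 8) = (0 11 13 9 6 8 2 1 3) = [11, 3, 1, 0, 4, 5, 8, 7, 2, 6, 10, 13, 12, 9]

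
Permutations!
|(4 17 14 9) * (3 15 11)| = |(3 15 11)(4 17 14 9)| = 12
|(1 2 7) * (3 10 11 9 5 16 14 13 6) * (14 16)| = |(16)(1 2 7)(3 10 11 9 5 14 13 6)| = 24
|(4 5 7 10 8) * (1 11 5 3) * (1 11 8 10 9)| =8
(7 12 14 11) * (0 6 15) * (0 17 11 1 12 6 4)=(0 4)(1 12 14)(6 15 17 11 7)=[4, 12, 2, 3, 0, 5, 15, 6, 8, 9, 10, 7, 14, 13, 1, 17, 16, 11]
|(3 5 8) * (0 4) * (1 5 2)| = |(0 4)(1 5 8 3 2)| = 10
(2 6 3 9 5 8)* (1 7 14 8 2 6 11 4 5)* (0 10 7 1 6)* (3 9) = (0 10 7 14 8)(2 11 4 5)(6 9) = [10, 1, 11, 3, 5, 2, 9, 14, 0, 6, 7, 4, 12, 13, 8]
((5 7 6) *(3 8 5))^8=((3 8 5 7 6))^8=(3 7 8 6 5)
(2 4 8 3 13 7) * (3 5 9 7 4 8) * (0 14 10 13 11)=(0 14 10 13 4 3 11)(2 8 5 9 7)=[14, 1, 8, 11, 3, 9, 6, 2, 5, 7, 13, 0, 12, 4, 10]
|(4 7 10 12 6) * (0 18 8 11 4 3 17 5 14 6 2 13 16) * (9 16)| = |(0 18 8 11 4 7 10 12 2 13 9 16)(3 17 5 14 6)| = 60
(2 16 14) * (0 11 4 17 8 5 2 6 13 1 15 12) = (0 11 4 17 8 5 2 16 14 6 13 1 15 12) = [11, 15, 16, 3, 17, 2, 13, 7, 5, 9, 10, 4, 0, 1, 6, 12, 14, 8]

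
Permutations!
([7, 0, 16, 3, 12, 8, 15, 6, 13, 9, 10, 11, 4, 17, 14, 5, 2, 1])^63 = (17)(2 16)(4 12)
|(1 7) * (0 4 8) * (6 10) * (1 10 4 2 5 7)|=|(0 2 5 7 10 6 4 8)|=8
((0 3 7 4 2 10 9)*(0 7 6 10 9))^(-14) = ((0 3 6 10)(2 9 7 4))^(-14) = (0 6)(2 7)(3 10)(4 9)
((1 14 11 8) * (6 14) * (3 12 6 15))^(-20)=(1 6)(3 11)(8 12)(14 15)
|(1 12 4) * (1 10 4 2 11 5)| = 10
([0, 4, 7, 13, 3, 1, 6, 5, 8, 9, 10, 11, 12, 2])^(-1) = [0, 5, 13, 4, 1, 7, 6, 2, 8, 9, 10, 11, 12, 3]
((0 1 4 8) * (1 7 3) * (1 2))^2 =(0 3 1 8 7 2 4)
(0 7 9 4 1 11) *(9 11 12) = (0 7 11)(1 12 9 4) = [7, 12, 2, 3, 1, 5, 6, 11, 8, 4, 10, 0, 9]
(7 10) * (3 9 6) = [0, 1, 2, 9, 4, 5, 3, 10, 8, 6, 7] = (3 9 6)(7 10)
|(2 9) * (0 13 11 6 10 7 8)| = 14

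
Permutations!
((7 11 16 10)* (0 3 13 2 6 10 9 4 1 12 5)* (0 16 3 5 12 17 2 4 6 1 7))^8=(0 16 6)(1 2 17)(3 7 13 11 4)(5 9 10)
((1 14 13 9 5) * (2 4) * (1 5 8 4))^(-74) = ((1 14 13 9 8 4 2))^(-74) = (1 9 2 13 4 14 8)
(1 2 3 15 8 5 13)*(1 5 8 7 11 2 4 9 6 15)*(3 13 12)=(1 4 9 6 15 7 11 2 13 5 12 3)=[0, 4, 13, 1, 9, 12, 15, 11, 8, 6, 10, 2, 3, 5, 14, 7]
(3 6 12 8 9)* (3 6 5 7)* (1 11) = (1 11)(3 5 7)(6 12 8 9) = [0, 11, 2, 5, 4, 7, 12, 3, 9, 6, 10, 1, 8]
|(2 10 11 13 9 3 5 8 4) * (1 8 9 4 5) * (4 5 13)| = |(1 8 13 5 9 3)(2 10 11 4)| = 12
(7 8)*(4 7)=(4 7 8)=[0, 1, 2, 3, 7, 5, 6, 8, 4]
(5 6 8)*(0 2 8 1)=(0 2 8 5 6 1)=[2, 0, 8, 3, 4, 6, 1, 7, 5]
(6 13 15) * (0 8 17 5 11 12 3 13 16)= (0 8 17 5 11 12 3 13 15 6 16)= [8, 1, 2, 13, 4, 11, 16, 7, 17, 9, 10, 12, 3, 15, 14, 6, 0, 5]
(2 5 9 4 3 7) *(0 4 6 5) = (0 4 3 7 2)(5 9 6) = [4, 1, 0, 7, 3, 9, 5, 2, 8, 6]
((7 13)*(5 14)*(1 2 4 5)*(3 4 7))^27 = (1 13 5 2 3 14 7 4)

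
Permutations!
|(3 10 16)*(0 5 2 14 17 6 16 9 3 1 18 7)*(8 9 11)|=10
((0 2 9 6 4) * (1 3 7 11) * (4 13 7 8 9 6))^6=((0 2 6 13 7 11 1 3 8 9 4))^6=(0 1 2 3 6 8 13 9 7 4 11)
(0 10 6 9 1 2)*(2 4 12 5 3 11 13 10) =[2, 4, 0, 11, 12, 3, 9, 7, 8, 1, 6, 13, 5, 10] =(0 2)(1 4 12 5 3 11 13 10 6 9)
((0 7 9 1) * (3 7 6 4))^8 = ((0 6 4 3 7 9 1))^8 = (0 6 4 3 7 9 1)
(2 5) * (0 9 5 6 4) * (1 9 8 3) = (0 8 3 1 9 5 2 6 4) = [8, 9, 6, 1, 0, 2, 4, 7, 3, 5]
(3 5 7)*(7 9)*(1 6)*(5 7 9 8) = (9)(1 6)(3 7)(5 8) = [0, 6, 2, 7, 4, 8, 1, 3, 5, 9]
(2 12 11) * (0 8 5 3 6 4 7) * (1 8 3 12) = [3, 8, 1, 6, 7, 12, 4, 0, 5, 9, 10, 2, 11] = (0 3 6 4 7)(1 8 5 12 11 2)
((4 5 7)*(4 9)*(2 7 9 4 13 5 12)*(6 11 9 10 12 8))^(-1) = ((2 7 4 8 6 11 9 13 5 10 12))^(-1) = (2 12 10 5 13 9 11 6 8 4 7)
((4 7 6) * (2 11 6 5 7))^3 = ((2 11 6 4)(5 7))^3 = (2 4 6 11)(5 7)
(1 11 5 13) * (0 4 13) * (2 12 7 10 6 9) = (0 4 13 1 11 5)(2 12 7 10 6 9) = [4, 11, 12, 3, 13, 0, 9, 10, 8, 2, 6, 5, 7, 1]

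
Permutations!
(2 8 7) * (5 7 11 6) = [0, 1, 8, 3, 4, 7, 5, 2, 11, 9, 10, 6] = (2 8 11 6 5 7)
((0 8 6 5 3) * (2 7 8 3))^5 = ((0 3)(2 7 8 6 5))^5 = (8)(0 3)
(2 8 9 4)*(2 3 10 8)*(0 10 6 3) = (0 10 8 9 4)(3 6) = [10, 1, 2, 6, 0, 5, 3, 7, 9, 4, 8]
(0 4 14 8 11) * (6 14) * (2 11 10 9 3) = (0 4 6 14 8 10 9 3 2 11) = [4, 1, 11, 2, 6, 5, 14, 7, 10, 3, 9, 0, 12, 13, 8]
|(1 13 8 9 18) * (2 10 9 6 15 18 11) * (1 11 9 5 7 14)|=12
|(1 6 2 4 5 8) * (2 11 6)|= 10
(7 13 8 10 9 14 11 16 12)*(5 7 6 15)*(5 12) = (5 7 13 8 10 9 14 11 16)(6 15 12) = [0, 1, 2, 3, 4, 7, 15, 13, 10, 14, 9, 16, 6, 8, 11, 12, 5]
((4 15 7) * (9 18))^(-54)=((4 15 7)(9 18))^(-54)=(18)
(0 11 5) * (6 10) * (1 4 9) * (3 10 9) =(0 11 5)(1 4 3 10 6 9) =[11, 4, 2, 10, 3, 0, 9, 7, 8, 1, 6, 5]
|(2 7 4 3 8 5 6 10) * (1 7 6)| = |(1 7 4 3 8 5)(2 6 10)| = 6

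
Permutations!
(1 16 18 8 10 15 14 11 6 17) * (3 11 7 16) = [0, 3, 2, 11, 4, 5, 17, 16, 10, 9, 15, 6, 12, 13, 7, 14, 18, 1, 8] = (1 3 11 6 17)(7 16 18 8 10 15 14)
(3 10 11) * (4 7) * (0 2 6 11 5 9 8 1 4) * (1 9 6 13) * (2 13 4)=(0 13 1 2 4 7)(3 10 5 6 11)(8 9)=[13, 2, 4, 10, 7, 6, 11, 0, 9, 8, 5, 3, 12, 1]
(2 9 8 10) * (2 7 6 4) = [0, 1, 9, 3, 2, 5, 4, 6, 10, 8, 7] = (2 9 8 10 7 6 4)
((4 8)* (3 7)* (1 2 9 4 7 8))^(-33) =((1 2 9 4)(3 8 7))^(-33) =(1 4 9 2)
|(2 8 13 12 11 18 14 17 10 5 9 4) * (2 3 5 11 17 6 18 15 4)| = 12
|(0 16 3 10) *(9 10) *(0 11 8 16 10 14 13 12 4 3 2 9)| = |(0 10 11 8 16 2 9 14 13 12 4 3)| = 12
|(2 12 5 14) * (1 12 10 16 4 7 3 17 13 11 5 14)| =|(1 12 14 2 10 16 4 7 3 17 13 11 5)| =13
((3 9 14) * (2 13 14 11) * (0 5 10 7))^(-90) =(14)(0 10)(5 7) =((0 5 10 7)(2 13 14 3 9 11))^(-90)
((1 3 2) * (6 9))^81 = (6 9)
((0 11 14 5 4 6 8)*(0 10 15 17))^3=(0 5 8 17 14 6 15 11 4 10)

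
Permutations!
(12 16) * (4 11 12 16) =(16)(4 11 12) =[0, 1, 2, 3, 11, 5, 6, 7, 8, 9, 10, 12, 4, 13, 14, 15, 16]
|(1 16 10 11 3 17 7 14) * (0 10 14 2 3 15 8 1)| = |(0 10 11 15 8 1 16 14)(2 3 17 7)| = 8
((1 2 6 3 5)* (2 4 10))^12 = (1 3 2 4 5 6 10)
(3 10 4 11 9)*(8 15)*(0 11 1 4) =[11, 4, 2, 10, 1, 5, 6, 7, 15, 3, 0, 9, 12, 13, 14, 8] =(0 11 9 3 10)(1 4)(8 15)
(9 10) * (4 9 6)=(4 9 10 6)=[0, 1, 2, 3, 9, 5, 4, 7, 8, 10, 6]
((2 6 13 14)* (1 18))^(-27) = (1 18)(2 6 13 14)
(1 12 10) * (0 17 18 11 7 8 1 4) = (0 17 18 11 7 8 1 12 10 4) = [17, 12, 2, 3, 0, 5, 6, 8, 1, 9, 4, 7, 10, 13, 14, 15, 16, 18, 11]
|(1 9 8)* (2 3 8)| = |(1 9 2 3 8)| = 5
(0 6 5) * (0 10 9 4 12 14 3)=[6, 1, 2, 0, 12, 10, 5, 7, 8, 4, 9, 11, 14, 13, 3]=(0 6 5 10 9 4 12 14 3)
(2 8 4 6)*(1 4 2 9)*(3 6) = (1 4 3 6 9)(2 8) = [0, 4, 8, 6, 3, 5, 9, 7, 2, 1]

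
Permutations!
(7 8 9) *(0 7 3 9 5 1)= (0 7 8 5 1)(3 9)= [7, 0, 2, 9, 4, 1, 6, 8, 5, 3]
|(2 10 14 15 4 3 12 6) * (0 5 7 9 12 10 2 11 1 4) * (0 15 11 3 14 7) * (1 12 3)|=|(15)(0 5)(1 4 14 11 12 6)(3 10 7 9)|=12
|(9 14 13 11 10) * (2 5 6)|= |(2 5 6)(9 14 13 11 10)|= 15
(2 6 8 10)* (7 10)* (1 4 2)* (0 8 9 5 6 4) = (0 8 7 10 1)(2 4)(5 6 9) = [8, 0, 4, 3, 2, 6, 9, 10, 7, 5, 1]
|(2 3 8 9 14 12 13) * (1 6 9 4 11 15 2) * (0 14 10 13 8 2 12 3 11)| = |(0 14 3 2 11 15 12 8 4)(1 6 9 10 13)| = 45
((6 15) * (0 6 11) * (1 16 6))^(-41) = (0 1 16 6 15 11) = ((0 1 16 6 15 11))^(-41)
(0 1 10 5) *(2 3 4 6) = (0 1 10 5)(2 3 4 6) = [1, 10, 3, 4, 6, 0, 2, 7, 8, 9, 5]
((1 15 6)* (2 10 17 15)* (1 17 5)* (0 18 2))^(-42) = (18)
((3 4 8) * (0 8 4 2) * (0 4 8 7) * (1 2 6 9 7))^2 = ((0 1 2 4 8 3 6 9 7))^2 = (0 2 8 6 7 1 4 3 9)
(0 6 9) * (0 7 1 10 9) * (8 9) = (0 6)(1 10 8 9 7) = [6, 10, 2, 3, 4, 5, 0, 1, 9, 7, 8]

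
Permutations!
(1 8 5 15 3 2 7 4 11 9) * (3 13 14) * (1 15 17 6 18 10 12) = (1 8 5 17 6 18 10 12)(2 7 4 11 9 15 13 14 3) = [0, 8, 7, 2, 11, 17, 18, 4, 5, 15, 12, 9, 1, 14, 3, 13, 16, 6, 10]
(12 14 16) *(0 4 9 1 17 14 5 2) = (0 4 9 1 17 14 16 12 5 2) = [4, 17, 0, 3, 9, 2, 6, 7, 8, 1, 10, 11, 5, 13, 16, 15, 12, 14]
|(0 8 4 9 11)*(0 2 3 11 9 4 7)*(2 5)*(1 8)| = 4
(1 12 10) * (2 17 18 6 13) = (1 12 10)(2 17 18 6 13) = [0, 12, 17, 3, 4, 5, 13, 7, 8, 9, 1, 11, 10, 2, 14, 15, 16, 18, 6]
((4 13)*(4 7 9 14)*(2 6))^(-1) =(2 6)(4 14 9 7 13)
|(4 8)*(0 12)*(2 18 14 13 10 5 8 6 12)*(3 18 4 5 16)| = 30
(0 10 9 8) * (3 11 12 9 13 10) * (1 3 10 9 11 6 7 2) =[10, 3, 1, 6, 4, 5, 7, 2, 0, 8, 13, 12, 11, 9] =(0 10 13 9 8)(1 3 6 7 2)(11 12)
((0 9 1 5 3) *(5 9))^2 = ((0 5 3)(1 9))^2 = (9)(0 3 5)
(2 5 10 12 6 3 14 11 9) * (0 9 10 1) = (0 9 2 5 1)(3 14 11 10 12 6) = [9, 0, 5, 14, 4, 1, 3, 7, 8, 2, 12, 10, 6, 13, 11]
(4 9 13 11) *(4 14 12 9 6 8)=(4 6 8)(9 13 11 14 12)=[0, 1, 2, 3, 6, 5, 8, 7, 4, 13, 10, 14, 9, 11, 12]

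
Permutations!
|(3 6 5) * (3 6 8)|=|(3 8)(5 6)|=2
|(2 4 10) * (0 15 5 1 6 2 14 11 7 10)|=28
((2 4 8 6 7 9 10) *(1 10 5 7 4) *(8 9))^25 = (1 10 2)(4 9 5 7 8 6)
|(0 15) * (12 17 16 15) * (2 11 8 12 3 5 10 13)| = |(0 3 5 10 13 2 11 8 12 17 16 15)| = 12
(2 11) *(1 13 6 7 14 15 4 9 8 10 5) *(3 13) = (1 3 13 6 7 14 15 4 9 8 10 5)(2 11) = [0, 3, 11, 13, 9, 1, 7, 14, 10, 8, 5, 2, 12, 6, 15, 4]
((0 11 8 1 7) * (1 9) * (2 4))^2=((0 11 8 9 1 7)(2 4))^2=(0 8 1)(7 11 9)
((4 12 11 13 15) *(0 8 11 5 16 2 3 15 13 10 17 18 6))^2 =((0 8 11 10 17 18 6)(2 3 15 4 12 5 16))^2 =(0 11 17 6 8 10 18)(2 15 12 16 3 4 5)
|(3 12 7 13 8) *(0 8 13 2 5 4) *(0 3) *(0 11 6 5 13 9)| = 12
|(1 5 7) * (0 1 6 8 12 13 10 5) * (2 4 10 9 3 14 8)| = 6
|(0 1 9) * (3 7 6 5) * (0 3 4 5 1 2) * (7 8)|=6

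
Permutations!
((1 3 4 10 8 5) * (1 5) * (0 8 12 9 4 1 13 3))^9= (0 1 3 13 8)(4 10 12 9)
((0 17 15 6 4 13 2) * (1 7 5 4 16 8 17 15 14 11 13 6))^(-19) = (0 17 5 2 8 7 13 16 1 11 6 15 14 4)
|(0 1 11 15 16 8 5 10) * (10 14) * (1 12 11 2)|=18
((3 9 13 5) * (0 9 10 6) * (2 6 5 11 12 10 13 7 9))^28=((0 2 6)(3 13 11 12 10 5)(7 9))^28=(0 2 6)(3 10 11)(5 12 13)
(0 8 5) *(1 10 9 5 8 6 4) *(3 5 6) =(0 3 5)(1 10 9 6 4) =[3, 10, 2, 5, 1, 0, 4, 7, 8, 6, 9]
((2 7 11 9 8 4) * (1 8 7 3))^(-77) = (1 2 8 3 4)(7 11 9)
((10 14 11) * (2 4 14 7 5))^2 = ((2 4 14 11 10 7 5))^2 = (2 14 10 5 4 11 7)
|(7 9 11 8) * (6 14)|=4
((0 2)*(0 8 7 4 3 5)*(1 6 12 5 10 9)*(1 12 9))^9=((0 2 8 7 4 3 10 1 6 9 12 5))^9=(0 9 10 7)(1 4 2 12)(3 8 5 6)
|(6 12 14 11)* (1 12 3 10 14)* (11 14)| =4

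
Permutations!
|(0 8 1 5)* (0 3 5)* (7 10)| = 6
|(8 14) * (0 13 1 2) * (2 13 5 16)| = |(0 5 16 2)(1 13)(8 14)| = 4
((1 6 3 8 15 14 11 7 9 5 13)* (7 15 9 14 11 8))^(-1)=(1 13 5 9 8 14 7 3 6)(11 15)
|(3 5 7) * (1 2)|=|(1 2)(3 5 7)|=6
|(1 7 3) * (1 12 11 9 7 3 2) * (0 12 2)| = 15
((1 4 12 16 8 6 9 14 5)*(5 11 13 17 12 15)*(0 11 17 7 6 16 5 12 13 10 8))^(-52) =((0 11 10 8 16)(1 4 15 12 5)(6 9 14 17 13 7))^(-52) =(0 8 11 16 10)(1 12 4 5 15)(6 14 13)(7 9 17)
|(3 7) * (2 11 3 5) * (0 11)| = 6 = |(0 11 3 7 5 2)|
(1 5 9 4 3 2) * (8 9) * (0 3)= [3, 5, 1, 2, 0, 8, 6, 7, 9, 4]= (0 3 2 1 5 8 9 4)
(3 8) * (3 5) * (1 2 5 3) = (1 2 5)(3 8) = [0, 2, 5, 8, 4, 1, 6, 7, 3]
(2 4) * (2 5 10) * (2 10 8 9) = (10)(2 4 5 8 9) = [0, 1, 4, 3, 5, 8, 6, 7, 9, 2, 10]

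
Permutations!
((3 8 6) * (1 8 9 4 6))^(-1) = (1 8)(3 6 4 9)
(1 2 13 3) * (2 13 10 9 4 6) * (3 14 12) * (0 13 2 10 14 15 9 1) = (0 13 15 9 4 6 10 1 2 14 12 3) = [13, 2, 14, 0, 6, 5, 10, 7, 8, 4, 1, 11, 3, 15, 12, 9]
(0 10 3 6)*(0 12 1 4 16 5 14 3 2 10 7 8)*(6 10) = (0 7 8)(1 4 16 5 14 3 10 2 6 12) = [7, 4, 6, 10, 16, 14, 12, 8, 0, 9, 2, 11, 1, 13, 3, 15, 5]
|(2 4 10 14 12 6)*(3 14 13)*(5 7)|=8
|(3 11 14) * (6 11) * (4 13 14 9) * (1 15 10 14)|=|(1 15 10 14 3 6 11 9 4 13)|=10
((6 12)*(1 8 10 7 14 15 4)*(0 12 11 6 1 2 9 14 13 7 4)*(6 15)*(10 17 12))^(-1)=(0 15 11 6 14 9 2 4 10)(1 12 17 8)(7 13)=((0 10 4 2 9 14 6 11 15)(1 8 17 12)(7 13))^(-1)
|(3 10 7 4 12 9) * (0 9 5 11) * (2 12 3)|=|(0 9 2 12 5 11)(3 10 7 4)|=12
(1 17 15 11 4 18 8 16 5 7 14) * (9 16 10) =[0, 17, 2, 3, 18, 7, 6, 14, 10, 16, 9, 4, 12, 13, 1, 11, 5, 15, 8] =(1 17 15 11 4 18 8 10 9 16 5 7 14)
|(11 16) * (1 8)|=|(1 8)(11 16)|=2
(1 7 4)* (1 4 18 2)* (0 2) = (0 2 1 7 18) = [2, 7, 1, 3, 4, 5, 6, 18, 8, 9, 10, 11, 12, 13, 14, 15, 16, 17, 0]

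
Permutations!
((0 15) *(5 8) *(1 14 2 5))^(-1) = ((0 15)(1 14 2 5 8))^(-1) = (0 15)(1 8 5 2 14)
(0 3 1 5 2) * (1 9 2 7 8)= (0 3 9 2)(1 5 7 8)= [3, 5, 0, 9, 4, 7, 6, 8, 1, 2]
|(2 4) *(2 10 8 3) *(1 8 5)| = 7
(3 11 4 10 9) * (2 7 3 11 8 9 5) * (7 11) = (2 11 4 10 5)(3 8 9 7) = [0, 1, 11, 8, 10, 2, 6, 3, 9, 7, 5, 4]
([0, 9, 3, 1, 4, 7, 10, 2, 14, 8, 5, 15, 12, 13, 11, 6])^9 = [0, 7, 10, 5, 4, 15, 14, 6, 3, 2, 11, 9, 12, 13, 1, 8]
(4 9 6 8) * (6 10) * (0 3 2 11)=[3, 1, 11, 2, 9, 5, 8, 7, 4, 10, 6, 0]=(0 3 2 11)(4 9 10 6 8)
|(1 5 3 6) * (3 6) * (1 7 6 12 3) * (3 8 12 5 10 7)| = |(1 10 7 6 3)(8 12)| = 10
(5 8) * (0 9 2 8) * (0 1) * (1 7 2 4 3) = [9, 0, 8, 1, 3, 7, 6, 2, 5, 4] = (0 9 4 3 1)(2 8 5 7)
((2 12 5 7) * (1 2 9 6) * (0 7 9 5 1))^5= ((0 7 5 9 6)(1 2 12))^5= (1 12 2)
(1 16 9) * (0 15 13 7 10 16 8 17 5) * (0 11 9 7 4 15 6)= [6, 8, 2, 3, 15, 11, 0, 10, 17, 1, 16, 9, 12, 4, 14, 13, 7, 5]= (0 6)(1 8 17 5 11 9)(4 15 13)(7 10 16)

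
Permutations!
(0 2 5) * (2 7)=(0 7 2 5)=[7, 1, 5, 3, 4, 0, 6, 2]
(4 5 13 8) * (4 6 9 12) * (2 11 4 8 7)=(2 11 4 5 13 7)(6 9 12 8)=[0, 1, 11, 3, 5, 13, 9, 2, 6, 12, 10, 4, 8, 7]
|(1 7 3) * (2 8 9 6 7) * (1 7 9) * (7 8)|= 10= |(1 2 7 3 8)(6 9)|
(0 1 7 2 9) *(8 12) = [1, 7, 9, 3, 4, 5, 6, 2, 12, 0, 10, 11, 8] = (0 1 7 2 9)(8 12)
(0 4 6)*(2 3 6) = (0 4 2 3 6) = [4, 1, 3, 6, 2, 5, 0]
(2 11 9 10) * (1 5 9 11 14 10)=[0, 5, 14, 3, 4, 9, 6, 7, 8, 1, 2, 11, 12, 13, 10]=(1 5 9)(2 14 10)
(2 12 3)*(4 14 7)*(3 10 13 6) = (2 12 10 13 6 3)(4 14 7) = [0, 1, 12, 2, 14, 5, 3, 4, 8, 9, 13, 11, 10, 6, 7]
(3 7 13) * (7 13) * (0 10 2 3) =[10, 1, 3, 13, 4, 5, 6, 7, 8, 9, 2, 11, 12, 0] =(0 10 2 3 13)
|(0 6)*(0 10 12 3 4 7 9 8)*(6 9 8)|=|(0 9 6 10 12 3 4 7 8)|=9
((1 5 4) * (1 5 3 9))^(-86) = (1 3 9)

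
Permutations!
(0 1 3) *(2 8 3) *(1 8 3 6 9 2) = [8, 1, 3, 0, 4, 5, 9, 7, 6, 2] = (0 8 6 9 2 3)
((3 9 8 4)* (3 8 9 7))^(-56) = (9)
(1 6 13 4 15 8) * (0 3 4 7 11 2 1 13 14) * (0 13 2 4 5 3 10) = (0 10)(1 6 14 13 7 11 4 15 8 2)(3 5) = [10, 6, 1, 5, 15, 3, 14, 11, 2, 9, 0, 4, 12, 7, 13, 8]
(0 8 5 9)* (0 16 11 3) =(0 8 5 9 16 11 3) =[8, 1, 2, 0, 4, 9, 6, 7, 5, 16, 10, 3, 12, 13, 14, 15, 11]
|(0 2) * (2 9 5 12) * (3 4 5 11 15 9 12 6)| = |(0 12 2)(3 4 5 6)(9 11 15)| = 12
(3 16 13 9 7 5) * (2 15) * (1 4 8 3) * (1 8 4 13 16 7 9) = (16)(1 13)(2 15)(3 7 5 8) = [0, 13, 15, 7, 4, 8, 6, 5, 3, 9, 10, 11, 12, 1, 14, 2, 16]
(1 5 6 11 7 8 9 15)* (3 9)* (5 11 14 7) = [0, 11, 2, 9, 4, 6, 14, 8, 3, 15, 10, 5, 12, 13, 7, 1] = (1 11 5 6 14 7 8 3 9 15)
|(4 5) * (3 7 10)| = 6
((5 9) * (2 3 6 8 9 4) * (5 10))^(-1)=(2 4 5 10 9 8 6 3)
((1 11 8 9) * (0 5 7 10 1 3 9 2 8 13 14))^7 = (0 14 13 11 1 10 7 5)(2 8)(3 9)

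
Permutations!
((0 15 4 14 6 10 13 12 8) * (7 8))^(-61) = (0 8 7 12 13 10 6 14 4 15)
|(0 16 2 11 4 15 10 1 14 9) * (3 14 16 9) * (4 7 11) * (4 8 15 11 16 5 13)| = 22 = |(0 9)(1 5 13 4 11 7 16 2 8 15 10)(3 14)|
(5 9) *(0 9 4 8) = (0 9 5 4 8) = [9, 1, 2, 3, 8, 4, 6, 7, 0, 5]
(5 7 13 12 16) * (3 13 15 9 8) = (3 13 12 16 5 7 15 9 8) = [0, 1, 2, 13, 4, 7, 6, 15, 3, 8, 10, 11, 16, 12, 14, 9, 5]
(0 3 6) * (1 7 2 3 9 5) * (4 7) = [9, 4, 3, 6, 7, 1, 0, 2, 8, 5] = (0 9 5 1 4 7 2 3 6)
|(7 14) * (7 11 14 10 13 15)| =|(7 10 13 15)(11 14)| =4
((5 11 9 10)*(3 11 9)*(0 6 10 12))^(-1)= (0 12 9 5 10 6)(3 11)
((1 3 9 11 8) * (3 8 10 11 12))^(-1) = ((1 8)(3 9 12)(10 11))^(-1) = (1 8)(3 12 9)(10 11)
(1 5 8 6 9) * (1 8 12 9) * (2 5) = (1 2 5 12 9 8 6) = [0, 2, 5, 3, 4, 12, 1, 7, 6, 8, 10, 11, 9]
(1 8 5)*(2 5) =(1 8 2 5) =[0, 8, 5, 3, 4, 1, 6, 7, 2]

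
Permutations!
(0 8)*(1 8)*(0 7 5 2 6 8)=[1, 0, 6, 3, 4, 2, 8, 5, 7]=(0 1)(2 6 8 7 5)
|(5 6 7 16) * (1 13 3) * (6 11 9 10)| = |(1 13 3)(5 11 9 10 6 7 16)| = 21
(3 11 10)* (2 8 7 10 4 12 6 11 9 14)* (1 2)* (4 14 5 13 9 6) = (1 2 8 7 10 3 6 11 14)(4 12)(5 13 9) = [0, 2, 8, 6, 12, 13, 11, 10, 7, 5, 3, 14, 4, 9, 1]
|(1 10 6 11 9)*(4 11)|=|(1 10 6 4 11 9)|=6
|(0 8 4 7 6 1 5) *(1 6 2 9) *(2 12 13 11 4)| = |(0 8 2 9 1 5)(4 7 12 13 11)| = 30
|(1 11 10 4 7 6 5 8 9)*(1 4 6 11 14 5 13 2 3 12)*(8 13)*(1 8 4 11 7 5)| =|(1 14)(2 3 12 8 9 11 10 6 4 5 13)| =22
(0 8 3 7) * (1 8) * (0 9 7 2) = (0 1 8 3 2)(7 9) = [1, 8, 0, 2, 4, 5, 6, 9, 3, 7]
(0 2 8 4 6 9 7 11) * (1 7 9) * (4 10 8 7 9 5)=[2, 9, 7, 3, 6, 4, 1, 11, 10, 5, 8, 0]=(0 2 7 11)(1 9 5 4 6)(8 10)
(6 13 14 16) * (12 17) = [0, 1, 2, 3, 4, 5, 13, 7, 8, 9, 10, 11, 17, 14, 16, 15, 6, 12] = (6 13 14 16)(12 17)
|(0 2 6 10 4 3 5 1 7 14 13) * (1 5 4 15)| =18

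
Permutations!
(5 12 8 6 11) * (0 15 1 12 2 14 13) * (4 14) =(0 15 1 12 8 6 11 5 2 4 14 13) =[15, 12, 4, 3, 14, 2, 11, 7, 6, 9, 10, 5, 8, 0, 13, 1]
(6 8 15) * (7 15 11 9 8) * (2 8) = (2 8 11 9)(6 7 15) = [0, 1, 8, 3, 4, 5, 7, 15, 11, 2, 10, 9, 12, 13, 14, 6]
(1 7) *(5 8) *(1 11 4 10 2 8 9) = (1 7 11 4 10 2 8 5 9) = [0, 7, 8, 3, 10, 9, 6, 11, 5, 1, 2, 4]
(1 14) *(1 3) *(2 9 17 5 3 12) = (1 14 12 2 9 17 5 3) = [0, 14, 9, 1, 4, 3, 6, 7, 8, 17, 10, 11, 2, 13, 12, 15, 16, 5]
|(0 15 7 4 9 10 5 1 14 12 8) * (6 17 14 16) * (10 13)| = |(0 15 7 4 9 13 10 5 1 16 6 17 14 12 8)| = 15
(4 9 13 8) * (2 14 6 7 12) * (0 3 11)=(0 3 11)(2 14 6 7 12)(4 9 13 8)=[3, 1, 14, 11, 9, 5, 7, 12, 4, 13, 10, 0, 2, 8, 6]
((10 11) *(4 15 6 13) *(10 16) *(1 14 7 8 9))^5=(4 15 6 13)(10 16 11)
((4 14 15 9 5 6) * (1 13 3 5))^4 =(1 6 9 5 15 3 14 13 4)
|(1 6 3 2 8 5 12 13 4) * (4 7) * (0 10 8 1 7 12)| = 4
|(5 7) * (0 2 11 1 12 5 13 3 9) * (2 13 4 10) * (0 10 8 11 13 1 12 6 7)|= |(0 1 6 7 4 8 11 12 5)(2 13 3 9 10)|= 45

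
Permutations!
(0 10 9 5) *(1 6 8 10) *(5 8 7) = (0 1 6 7 5)(8 10 9) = [1, 6, 2, 3, 4, 0, 7, 5, 10, 8, 9]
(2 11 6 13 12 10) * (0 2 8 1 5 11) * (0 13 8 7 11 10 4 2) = (1 5 10 7 11 6 8)(2 13 12 4) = [0, 5, 13, 3, 2, 10, 8, 11, 1, 9, 7, 6, 4, 12]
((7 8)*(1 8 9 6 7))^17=((1 8)(6 7 9))^17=(1 8)(6 9 7)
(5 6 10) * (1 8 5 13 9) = [0, 8, 2, 3, 4, 6, 10, 7, 5, 1, 13, 11, 12, 9] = (1 8 5 6 10 13 9)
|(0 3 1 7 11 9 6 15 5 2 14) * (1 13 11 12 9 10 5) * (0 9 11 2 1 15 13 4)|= 30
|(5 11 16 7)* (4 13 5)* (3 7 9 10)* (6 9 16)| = 9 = |(16)(3 7 4 13 5 11 6 9 10)|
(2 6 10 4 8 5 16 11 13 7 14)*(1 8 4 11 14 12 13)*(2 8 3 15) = [0, 3, 6, 15, 4, 16, 10, 12, 5, 9, 11, 1, 13, 7, 8, 2, 14] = (1 3 15 2 6 10 11)(5 16 14 8)(7 12 13)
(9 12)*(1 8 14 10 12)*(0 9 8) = (0 9 1)(8 14 10 12) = [9, 0, 2, 3, 4, 5, 6, 7, 14, 1, 12, 11, 8, 13, 10]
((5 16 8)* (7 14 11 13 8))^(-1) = ((5 16 7 14 11 13 8))^(-1) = (5 8 13 11 14 7 16)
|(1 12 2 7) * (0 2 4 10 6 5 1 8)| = |(0 2 7 8)(1 12 4 10 6 5)| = 12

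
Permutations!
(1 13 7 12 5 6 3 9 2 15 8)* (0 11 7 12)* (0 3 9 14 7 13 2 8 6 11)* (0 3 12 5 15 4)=(0 3 14 7 12 15 6 9 8 1 2 4)(5 11 13)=[3, 2, 4, 14, 0, 11, 9, 12, 1, 8, 10, 13, 15, 5, 7, 6]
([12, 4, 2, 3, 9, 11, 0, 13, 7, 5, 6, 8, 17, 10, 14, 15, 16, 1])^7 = (0 11 12 8 17 7 1 13 4 10 9 6 5)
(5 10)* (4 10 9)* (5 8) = (4 10 8 5 9) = [0, 1, 2, 3, 10, 9, 6, 7, 5, 4, 8]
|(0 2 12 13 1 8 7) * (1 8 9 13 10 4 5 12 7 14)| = 60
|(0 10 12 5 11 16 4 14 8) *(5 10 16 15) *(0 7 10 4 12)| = 24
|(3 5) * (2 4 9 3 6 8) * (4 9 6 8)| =|(2 9 3 5 8)(4 6)| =10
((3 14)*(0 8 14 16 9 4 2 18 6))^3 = ((0 8 14 3 16 9 4 2 18 6))^3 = (0 3 4 6 14 9 18 8 16 2)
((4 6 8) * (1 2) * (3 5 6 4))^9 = (1 2)(3 5 6 8)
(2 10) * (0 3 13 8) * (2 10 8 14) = [3, 1, 8, 13, 4, 5, 6, 7, 0, 9, 10, 11, 12, 14, 2] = (0 3 13 14 2 8)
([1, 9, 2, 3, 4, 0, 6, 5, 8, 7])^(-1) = [5, 0, 2, 3, 4, 7, 6, 9, 8, 1]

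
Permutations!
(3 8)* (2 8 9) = (2 8 3 9) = [0, 1, 8, 9, 4, 5, 6, 7, 3, 2]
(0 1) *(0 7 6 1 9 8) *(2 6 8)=(0 9 2 6 1 7 8)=[9, 7, 6, 3, 4, 5, 1, 8, 0, 2]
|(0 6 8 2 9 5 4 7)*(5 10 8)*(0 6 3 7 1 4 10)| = 18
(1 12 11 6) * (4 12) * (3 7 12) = [0, 4, 2, 7, 3, 5, 1, 12, 8, 9, 10, 6, 11] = (1 4 3 7 12 11 6)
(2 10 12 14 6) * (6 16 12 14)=(2 10 14 16 12 6)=[0, 1, 10, 3, 4, 5, 2, 7, 8, 9, 14, 11, 6, 13, 16, 15, 12]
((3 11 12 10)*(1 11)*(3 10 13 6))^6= (13)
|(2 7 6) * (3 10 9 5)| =12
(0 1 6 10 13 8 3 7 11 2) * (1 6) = (0 6 10 13 8 3 7 11 2) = [6, 1, 0, 7, 4, 5, 10, 11, 3, 9, 13, 2, 12, 8]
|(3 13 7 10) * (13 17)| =5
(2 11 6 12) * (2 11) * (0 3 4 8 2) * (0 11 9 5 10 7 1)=[3, 0, 11, 4, 8, 10, 12, 1, 2, 5, 7, 6, 9]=(0 3 4 8 2 11 6 12 9 5 10 7 1)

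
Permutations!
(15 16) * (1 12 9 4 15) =[0, 12, 2, 3, 15, 5, 6, 7, 8, 4, 10, 11, 9, 13, 14, 16, 1] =(1 12 9 4 15 16)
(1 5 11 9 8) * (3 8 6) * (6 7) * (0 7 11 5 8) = (0 7 6 3)(1 8)(9 11) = [7, 8, 2, 0, 4, 5, 3, 6, 1, 11, 10, 9]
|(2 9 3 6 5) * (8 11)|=|(2 9 3 6 5)(8 11)|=10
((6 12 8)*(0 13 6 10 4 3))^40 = (13)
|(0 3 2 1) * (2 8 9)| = |(0 3 8 9 2 1)| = 6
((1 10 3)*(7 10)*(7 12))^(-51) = (1 3 10 7 12)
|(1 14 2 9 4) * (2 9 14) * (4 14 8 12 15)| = |(1 2 8 12 15 4)(9 14)| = 6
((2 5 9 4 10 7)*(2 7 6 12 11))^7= (2 11 12 6 10 4 9 5)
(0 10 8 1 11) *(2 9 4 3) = (0 10 8 1 11)(2 9 4 3) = [10, 11, 9, 2, 3, 5, 6, 7, 1, 4, 8, 0]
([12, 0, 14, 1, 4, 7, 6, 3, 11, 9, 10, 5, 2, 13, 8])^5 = (0 11)(1 8)(2 7)(3 14)(5 12)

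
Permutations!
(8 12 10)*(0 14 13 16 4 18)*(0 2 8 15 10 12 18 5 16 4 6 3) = (0 14 13 4 5 16 6 3)(2 8 18)(10 15) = [14, 1, 8, 0, 5, 16, 3, 7, 18, 9, 15, 11, 12, 4, 13, 10, 6, 17, 2]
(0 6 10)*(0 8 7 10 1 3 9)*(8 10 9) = (10)(0 6 1 3 8 7 9) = [6, 3, 2, 8, 4, 5, 1, 9, 7, 0, 10]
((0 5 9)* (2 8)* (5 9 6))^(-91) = (0 9)(2 8)(5 6)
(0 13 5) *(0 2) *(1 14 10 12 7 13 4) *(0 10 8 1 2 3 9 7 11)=(0 4 2 10 12 11)(1 14 8)(3 9 7 13 5)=[4, 14, 10, 9, 2, 3, 6, 13, 1, 7, 12, 0, 11, 5, 8]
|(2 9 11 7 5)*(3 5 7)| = 5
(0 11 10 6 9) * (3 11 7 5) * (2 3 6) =[7, 1, 3, 11, 4, 6, 9, 5, 8, 0, 2, 10] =(0 7 5 6 9)(2 3 11 10)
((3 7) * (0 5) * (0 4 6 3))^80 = ((0 5 4 6 3 7))^80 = (0 4 3)(5 6 7)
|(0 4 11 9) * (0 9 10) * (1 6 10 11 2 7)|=|(11)(0 4 2 7 1 6 10)|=7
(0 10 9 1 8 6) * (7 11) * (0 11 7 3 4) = [10, 8, 2, 4, 0, 5, 11, 7, 6, 1, 9, 3] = (0 10 9 1 8 6 11 3 4)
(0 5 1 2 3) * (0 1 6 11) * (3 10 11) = (0 5 6 3 1 2 10 11) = [5, 2, 10, 1, 4, 6, 3, 7, 8, 9, 11, 0]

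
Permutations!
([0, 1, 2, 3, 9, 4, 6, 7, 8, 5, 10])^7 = [0, 1, 2, 3, 9, 4, 6, 7, 8, 5, 10]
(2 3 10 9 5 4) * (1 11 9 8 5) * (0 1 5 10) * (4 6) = (0 1 11 9 5 6 4 2 3)(8 10) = [1, 11, 3, 0, 2, 6, 4, 7, 10, 5, 8, 9]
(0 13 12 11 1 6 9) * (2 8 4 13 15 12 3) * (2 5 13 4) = (0 15 12 11 1 6 9)(2 8)(3 5 13) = [15, 6, 8, 5, 4, 13, 9, 7, 2, 0, 10, 1, 11, 3, 14, 12]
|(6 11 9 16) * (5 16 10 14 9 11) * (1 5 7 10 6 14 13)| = |(1 5 16 14 9 6 7 10 13)| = 9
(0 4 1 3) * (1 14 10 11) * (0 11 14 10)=(0 4 10 14)(1 3 11)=[4, 3, 2, 11, 10, 5, 6, 7, 8, 9, 14, 1, 12, 13, 0]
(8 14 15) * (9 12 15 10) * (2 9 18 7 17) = (2 9 12 15 8 14 10 18 7 17) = [0, 1, 9, 3, 4, 5, 6, 17, 14, 12, 18, 11, 15, 13, 10, 8, 16, 2, 7]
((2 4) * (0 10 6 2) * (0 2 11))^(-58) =(0 6)(10 11)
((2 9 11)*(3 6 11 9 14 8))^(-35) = ((2 14 8 3 6 11))^(-35) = (2 14 8 3 6 11)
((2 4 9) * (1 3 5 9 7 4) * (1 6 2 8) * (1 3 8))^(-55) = ((1 8 3 5 9)(2 6)(4 7))^(-55) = (9)(2 6)(4 7)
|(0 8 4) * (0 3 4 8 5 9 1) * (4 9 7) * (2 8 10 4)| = |(0 5 7 2 8 10 4 3 9 1)| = 10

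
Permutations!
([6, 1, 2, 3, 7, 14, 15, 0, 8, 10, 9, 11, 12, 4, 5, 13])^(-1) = [7, 1, 2, 3, 13, 14, 0, 4, 8, 10, 9, 11, 12, 15, 5, 6]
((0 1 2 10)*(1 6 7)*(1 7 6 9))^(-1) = (0 10 2 1 9)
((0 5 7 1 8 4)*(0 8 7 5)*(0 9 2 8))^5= (9)(1 7)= ((0 9 2 8 4)(1 7))^5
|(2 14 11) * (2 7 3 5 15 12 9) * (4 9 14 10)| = |(2 10 4 9)(3 5 15 12 14 11 7)| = 28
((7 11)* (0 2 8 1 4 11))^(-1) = (0 7 11 4 1 8 2)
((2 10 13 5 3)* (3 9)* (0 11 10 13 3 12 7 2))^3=(0 3 10 11)(2 9)(5 7)(12 13)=((0 11 10 3)(2 13 5 9 12 7))^3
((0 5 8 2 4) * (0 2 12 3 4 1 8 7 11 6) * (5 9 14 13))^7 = (0 6 11 7 5 13 14 9)(1 8 12 3 4 2)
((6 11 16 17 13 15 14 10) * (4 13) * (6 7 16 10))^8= (4 16 10 6 15)(7 11 14 13 17)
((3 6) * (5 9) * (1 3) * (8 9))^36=((1 3 6)(5 8 9))^36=(9)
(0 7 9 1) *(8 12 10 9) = (0 7 8 12 10 9 1) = [7, 0, 2, 3, 4, 5, 6, 8, 12, 1, 9, 11, 10]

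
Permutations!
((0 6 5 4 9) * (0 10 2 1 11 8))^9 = (0 8 11 1 2 10 9 4 5 6)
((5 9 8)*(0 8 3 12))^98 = (0 5 3)(8 9 12)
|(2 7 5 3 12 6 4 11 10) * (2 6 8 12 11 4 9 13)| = 18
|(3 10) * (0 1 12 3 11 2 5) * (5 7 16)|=|(0 1 12 3 10 11 2 7 16 5)|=10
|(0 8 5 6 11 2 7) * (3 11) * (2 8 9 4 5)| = |(0 9 4 5 6 3 11 8 2 7)| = 10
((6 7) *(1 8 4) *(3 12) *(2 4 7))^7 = (1 8 7 6 2 4)(3 12)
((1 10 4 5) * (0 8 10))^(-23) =((0 8 10 4 5 1))^(-23) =(0 8 10 4 5 1)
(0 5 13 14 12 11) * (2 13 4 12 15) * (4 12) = [5, 1, 13, 3, 4, 12, 6, 7, 8, 9, 10, 0, 11, 14, 15, 2] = (0 5 12 11)(2 13 14 15)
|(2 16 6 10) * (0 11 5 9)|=|(0 11 5 9)(2 16 6 10)|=4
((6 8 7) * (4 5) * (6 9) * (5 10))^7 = ((4 10 5)(6 8 7 9))^7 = (4 10 5)(6 9 7 8)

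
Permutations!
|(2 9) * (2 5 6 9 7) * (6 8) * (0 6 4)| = 6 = |(0 6 9 5 8 4)(2 7)|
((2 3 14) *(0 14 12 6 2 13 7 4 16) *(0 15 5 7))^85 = ((0 14 13)(2 3 12 6)(4 16 15 5 7))^85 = (16)(0 14 13)(2 3 12 6)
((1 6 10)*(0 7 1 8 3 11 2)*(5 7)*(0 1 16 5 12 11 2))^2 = ((0 12 11)(1 6 10 8 3 2)(5 7 16))^2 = (0 11 12)(1 10 3)(2 6 8)(5 16 7)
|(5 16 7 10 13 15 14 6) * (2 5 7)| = 6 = |(2 5 16)(6 7 10 13 15 14)|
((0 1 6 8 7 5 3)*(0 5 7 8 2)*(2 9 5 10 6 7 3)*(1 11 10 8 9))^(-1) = (0 2 5 9 8 3 7 1 6 10 11)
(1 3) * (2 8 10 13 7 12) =(1 3)(2 8 10 13 7 12) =[0, 3, 8, 1, 4, 5, 6, 12, 10, 9, 13, 11, 2, 7]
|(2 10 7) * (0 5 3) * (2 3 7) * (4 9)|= |(0 5 7 3)(2 10)(4 9)|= 4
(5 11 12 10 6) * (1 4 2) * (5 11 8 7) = [0, 4, 1, 3, 2, 8, 11, 5, 7, 9, 6, 12, 10] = (1 4 2)(5 8 7)(6 11 12 10)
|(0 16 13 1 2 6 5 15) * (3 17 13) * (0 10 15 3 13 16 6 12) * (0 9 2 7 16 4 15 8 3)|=12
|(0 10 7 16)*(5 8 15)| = 12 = |(0 10 7 16)(5 8 15)|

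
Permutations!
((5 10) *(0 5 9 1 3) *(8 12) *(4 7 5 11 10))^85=((0 11 10 9 1 3)(4 7 5)(8 12))^85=(0 11 10 9 1 3)(4 7 5)(8 12)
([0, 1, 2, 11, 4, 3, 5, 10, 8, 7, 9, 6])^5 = (3 11 6 5)(7 9 10)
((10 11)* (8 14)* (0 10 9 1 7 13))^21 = ((0 10 11 9 1 7 13)(8 14))^21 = (8 14)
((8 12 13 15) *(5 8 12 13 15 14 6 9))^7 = (5 8 13 14 6 9)(12 15)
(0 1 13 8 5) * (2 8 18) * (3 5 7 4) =[1, 13, 8, 5, 3, 0, 6, 4, 7, 9, 10, 11, 12, 18, 14, 15, 16, 17, 2] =(0 1 13 18 2 8 7 4 3 5)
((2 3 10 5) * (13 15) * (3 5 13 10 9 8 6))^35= ((2 5)(3 9 8 6)(10 13 15))^35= (2 5)(3 6 8 9)(10 15 13)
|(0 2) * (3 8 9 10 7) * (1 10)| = 6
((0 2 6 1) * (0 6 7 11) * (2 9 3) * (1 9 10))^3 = (0 6 2)(1 3 11)(7 10 9) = ((0 10 1 6 9 3 2 7 11))^3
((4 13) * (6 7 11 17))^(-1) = (4 13)(6 17 11 7)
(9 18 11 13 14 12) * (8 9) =(8 9 18 11 13 14 12) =[0, 1, 2, 3, 4, 5, 6, 7, 9, 18, 10, 13, 8, 14, 12, 15, 16, 17, 11]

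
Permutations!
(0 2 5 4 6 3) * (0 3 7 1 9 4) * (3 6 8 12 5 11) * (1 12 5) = (0 2 11 3 6 7 12 1 9 4 8 5) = [2, 9, 11, 6, 8, 0, 7, 12, 5, 4, 10, 3, 1]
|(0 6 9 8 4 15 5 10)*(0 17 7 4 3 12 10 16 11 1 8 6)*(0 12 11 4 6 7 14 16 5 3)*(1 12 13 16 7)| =|(0 13 16 4 15 3 11 12 10 17 14 7 6 9 1 8)| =16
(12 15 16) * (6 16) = (6 16 12 15) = [0, 1, 2, 3, 4, 5, 16, 7, 8, 9, 10, 11, 15, 13, 14, 6, 12]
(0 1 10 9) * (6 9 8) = (0 1 10 8 6 9) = [1, 10, 2, 3, 4, 5, 9, 7, 6, 0, 8]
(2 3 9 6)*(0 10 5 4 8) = (0 10 5 4 8)(2 3 9 6) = [10, 1, 3, 9, 8, 4, 2, 7, 0, 6, 5]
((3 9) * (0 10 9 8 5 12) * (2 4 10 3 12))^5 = (0 4 3 10 8 9 5 12 2)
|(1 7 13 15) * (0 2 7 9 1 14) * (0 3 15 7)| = 6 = |(0 2)(1 9)(3 15 14)(7 13)|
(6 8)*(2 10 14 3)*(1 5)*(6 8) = [0, 5, 10, 2, 4, 1, 6, 7, 8, 9, 14, 11, 12, 13, 3] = (1 5)(2 10 14 3)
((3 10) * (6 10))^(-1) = ((3 6 10))^(-1) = (3 10 6)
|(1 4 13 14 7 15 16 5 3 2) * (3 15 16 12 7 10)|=35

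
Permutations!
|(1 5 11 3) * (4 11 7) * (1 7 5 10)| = |(1 10)(3 7 4 11)| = 4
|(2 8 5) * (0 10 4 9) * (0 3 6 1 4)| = |(0 10)(1 4 9 3 6)(2 8 5)| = 30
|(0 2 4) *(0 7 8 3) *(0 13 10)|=|(0 2 4 7 8 3 13 10)|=8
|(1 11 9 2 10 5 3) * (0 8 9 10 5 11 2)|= 12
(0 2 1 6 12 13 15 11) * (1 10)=(0 2 10 1 6 12 13 15 11)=[2, 6, 10, 3, 4, 5, 12, 7, 8, 9, 1, 0, 13, 15, 14, 11]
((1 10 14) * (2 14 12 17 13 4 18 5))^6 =(1 18 12 2 13)(4 10 5 17 14) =((1 10 12 17 13 4 18 5 2 14))^6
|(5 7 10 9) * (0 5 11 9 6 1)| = |(0 5 7 10 6 1)(9 11)| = 6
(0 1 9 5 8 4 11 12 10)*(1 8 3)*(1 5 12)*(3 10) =[8, 9, 2, 5, 11, 10, 6, 7, 4, 12, 0, 1, 3] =(0 8 4 11 1 9 12 3 5 10)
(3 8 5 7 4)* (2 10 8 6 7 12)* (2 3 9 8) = (2 10)(3 6 7 4 9 8 5 12) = [0, 1, 10, 6, 9, 12, 7, 4, 5, 8, 2, 11, 3]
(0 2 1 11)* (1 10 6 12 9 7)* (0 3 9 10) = (0 2)(1 11 3 9 7)(6 12 10) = [2, 11, 0, 9, 4, 5, 12, 1, 8, 7, 6, 3, 10]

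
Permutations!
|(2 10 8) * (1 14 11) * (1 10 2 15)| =|(1 14 11 10 8 15)| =6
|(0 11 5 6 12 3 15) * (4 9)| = |(0 11 5 6 12 3 15)(4 9)| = 14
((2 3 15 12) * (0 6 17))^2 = (0 17 6)(2 15)(3 12)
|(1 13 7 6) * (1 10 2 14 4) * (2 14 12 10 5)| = |(1 13 7 6 5 2 12 10 14 4)| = 10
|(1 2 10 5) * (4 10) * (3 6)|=10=|(1 2 4 10 5)(3 6)|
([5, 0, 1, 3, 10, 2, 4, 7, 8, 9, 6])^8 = [0, 1, 2, 3, 6, 5, 10, 7, 8, 9, 4]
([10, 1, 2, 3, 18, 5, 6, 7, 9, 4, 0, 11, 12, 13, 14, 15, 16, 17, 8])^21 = [10, 1, 2, 3, 18, 5, 6, 7, 9, 4, 0, 11, 12, 13, 14, 15, 16, 17, 8]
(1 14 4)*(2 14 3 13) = (1 3 13 2 14 4) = [0, 3, 14, 13, 1, 5, 6, 7, 8, 9, 10, 11, 12, 2, 4]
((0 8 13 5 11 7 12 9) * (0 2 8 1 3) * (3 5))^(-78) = ((0 1 5 11 7 12 9 2 8 13 3))^(-78) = (0 3 13 8 2 9 12 7 11 5 1)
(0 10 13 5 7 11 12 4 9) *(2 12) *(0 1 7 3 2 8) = [10, 7, 12, 2, 9, 3, 6, 11, 0, 1, 13, 8, 4, 5] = (0 10 13 5 3 2 12 4 9 1 7 11 8)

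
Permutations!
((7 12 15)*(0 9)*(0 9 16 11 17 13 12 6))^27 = (17)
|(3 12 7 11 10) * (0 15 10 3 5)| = 4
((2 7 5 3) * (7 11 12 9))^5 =((2 11 12 9 7 5 3))^5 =(2 5 9 11 3 7 12)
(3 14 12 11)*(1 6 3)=[0, 6, 2, 14, 4, 5, 3, 7, 8, 9, 10, 1, 11, 13, 12]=(1 6 3 14 12 11)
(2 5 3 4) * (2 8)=[0, 1, 5, 4, 8, 3, 6, 7, 2]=(2 5 3 4 8)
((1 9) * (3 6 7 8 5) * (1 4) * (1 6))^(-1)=(1 3 5 8 7 6 4 9)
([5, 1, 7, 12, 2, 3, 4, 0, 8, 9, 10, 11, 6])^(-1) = [7, 1, 4, 5, 6, 0, 12, 2, 8, 9, 10, 11, 3]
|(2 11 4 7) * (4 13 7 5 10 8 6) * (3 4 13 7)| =|(2 11 7)(3 4 5 10 8 6 13)| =21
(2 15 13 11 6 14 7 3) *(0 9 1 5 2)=(0 9 1 5 2 15 13 11 6 14 7 3)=[9, 5, 15, 0, 4, 2, 14, 3, 8, 1, 10, 6, 12, 11, 7, 13]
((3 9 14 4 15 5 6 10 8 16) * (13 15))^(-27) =((3 9 14 4 13 15 5 6 10 8 16))^(-27) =(3 5 9 6 14 10 4 8 13 16 15)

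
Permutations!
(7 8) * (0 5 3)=(0 5 3)(7 8)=[5, 1, 2, 0, 4, 3, 6, 8, 7]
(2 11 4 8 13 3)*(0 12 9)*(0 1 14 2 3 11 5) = (0 12 9 1 14 2 5)(4 8 13 11) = [12, 14, 5, 3, 8, 0, 6, 7, 13, 1, 10, 4, 9, 11, 2]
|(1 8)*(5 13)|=|(1 8)(5 13)|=2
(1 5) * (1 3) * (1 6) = (1 5 3 6) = [0, 5, 2, 6, 4, 3, 1]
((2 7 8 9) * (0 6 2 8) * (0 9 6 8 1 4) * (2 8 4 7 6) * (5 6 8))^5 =(0 4)(1 9 7)(2 8)(5 6)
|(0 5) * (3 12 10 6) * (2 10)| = 10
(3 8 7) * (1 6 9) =(1 6 9)(3 8 7) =[0, 6, 2, 8, 4, 5, 9, 3, 7, 1]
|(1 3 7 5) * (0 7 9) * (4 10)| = |(0 7 5 1 3 9)(4 10)| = 6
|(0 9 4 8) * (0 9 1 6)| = 3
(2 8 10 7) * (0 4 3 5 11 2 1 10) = (0 4 3 5 11 2 8)(1 10 7) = [4, 10, 8, 5, 3, 11, 6, 1, 0, 9, 7, 2]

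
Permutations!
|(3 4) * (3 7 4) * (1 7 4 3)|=|(1 7 3)|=3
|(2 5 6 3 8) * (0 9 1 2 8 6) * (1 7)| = |(0 9 7 1 2 5)(3 6)| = 6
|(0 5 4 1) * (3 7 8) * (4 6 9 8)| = 9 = |(0 5 6 9 8 3 7 4 1)|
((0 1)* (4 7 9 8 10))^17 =((0 1)(4 7 9 8 10))^17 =(0 1)(4 9 10 7 8)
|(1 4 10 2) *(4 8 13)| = 6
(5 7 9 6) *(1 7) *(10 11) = (1 7 9 6 5)(10 11) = [0, 7, 2, 3, 4, 1, 5, 9, 8, 6, 11, 10]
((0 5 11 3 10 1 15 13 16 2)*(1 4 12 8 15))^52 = (0 10 15)(2 3 8)(4 13 5)(11 12 16)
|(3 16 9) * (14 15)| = |(3 16 9)(14 15)| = 6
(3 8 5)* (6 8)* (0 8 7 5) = [8, 1, 2, 6, 4, 3, 7, 5, 0] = (0 8)(3 6 7 5)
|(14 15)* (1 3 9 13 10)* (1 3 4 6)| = |(1 4 6)(3 9 13 10)(14 15)| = 12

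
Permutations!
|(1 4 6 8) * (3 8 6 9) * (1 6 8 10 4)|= |(3 10 4 9)(6 8)|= 4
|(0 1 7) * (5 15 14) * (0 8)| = 12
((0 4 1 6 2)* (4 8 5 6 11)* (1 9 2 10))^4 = (0 10 9 5 11)(1 2 6 4 8)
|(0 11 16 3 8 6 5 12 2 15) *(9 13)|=|(0 11 16 3 8 6 5 12 2 15)(9 13)|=10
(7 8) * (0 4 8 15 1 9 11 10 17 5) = (0 4 8 7 15 1 9 11 10 17 5) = [4, 9, 2, 3, 8, 0, 6, 15, 7, 11, 17, 10, 12, 13, 14, 1, 16, 5]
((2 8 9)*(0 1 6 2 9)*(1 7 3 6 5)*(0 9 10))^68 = (0 2)(3 9)(6 10)(7 8)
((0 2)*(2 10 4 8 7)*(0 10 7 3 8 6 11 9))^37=((0 7 2 10 4 6 11 9)(3 8))^37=(0 6 2 9 4 7 11 10)(3 8)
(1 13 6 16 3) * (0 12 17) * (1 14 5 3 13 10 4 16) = (0 12 17)(1 10 4 16 13 6)(3 14 5) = [12, 10, 2, 14, 16, 3, 1, 7, 8, 9, 4, 11, 17, 6, 5, 15, 13, 0]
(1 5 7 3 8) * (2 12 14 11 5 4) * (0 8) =(0 8 1 4 2 12 14 11 5 7 3) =[8, 4, 12, 0, 2, 7, 6, 3, 1, 9, 10, 5, 14, 13, 11]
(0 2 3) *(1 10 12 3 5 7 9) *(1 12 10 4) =(0 2 5 7 9 12 3)(1 4) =[2, 4, 5, 0, 1, 7, 6, 9, 8, 12, 10, 11, 3]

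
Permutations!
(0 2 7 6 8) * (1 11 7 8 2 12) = [12, 11, 8, 3, 4, 5, 2, 6, 0, 9, 10, 7, 1] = (0 12 1 11 7 6 2 8)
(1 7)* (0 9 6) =(0 9 6)(1 7) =[9, 7, 2, 3, 4, 5, 0, 1, 8, 6]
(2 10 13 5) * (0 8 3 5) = (0 8 3 5 2 10 13) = [8, 1, 10, 5, 4, 2, 6, 7, 3, 9, 13, 11, 12, 0]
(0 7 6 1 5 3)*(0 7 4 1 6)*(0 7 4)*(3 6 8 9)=[0, 5, 2, 4, 1, 6, 8, 7, 9, 3]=(1 5 6 8 9 3 4)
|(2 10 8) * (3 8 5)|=5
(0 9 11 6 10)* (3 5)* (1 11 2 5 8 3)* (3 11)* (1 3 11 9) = [1, 11, 5, 8, 4, 3, 10, 7, 9, 2, 0, 6] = (0 1 11 6 10)(2 5 3 8 9)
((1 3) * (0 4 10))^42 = (10)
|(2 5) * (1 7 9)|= 6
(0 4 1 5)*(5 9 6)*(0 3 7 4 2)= (0 2)(1 9 6 5 3 7 4)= [2, 9, 0, 7, 1, 3, 5, 4, 8, 6]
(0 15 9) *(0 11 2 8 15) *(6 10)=(2 8 15 9 11)(6 10)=[0, 1, 8, 3, 4, 5, 10, 7, 15, 11, 6, 2, 12, 13, 14, 9]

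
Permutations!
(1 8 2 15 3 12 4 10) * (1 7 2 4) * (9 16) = (1 8 4 10 7 2 15 3 12)(9 16) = [0, 8, 15, 12, 10, 5, 6, 2, 4, 16, 7, 11, 1, 13, 14, 3, 9]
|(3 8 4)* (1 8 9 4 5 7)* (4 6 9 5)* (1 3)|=6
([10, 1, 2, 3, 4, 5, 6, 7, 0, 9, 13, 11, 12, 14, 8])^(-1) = (0 8 14 13 10)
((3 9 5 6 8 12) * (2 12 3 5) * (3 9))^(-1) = ((2 12 5 6 8 9))^(-1) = (2 9 8 6 5 12)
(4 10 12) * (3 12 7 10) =(3 12 4)(7 10) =[0, 1, 2, 12, 3, 5, 6, 10, 8, 9, 7, 11, 4]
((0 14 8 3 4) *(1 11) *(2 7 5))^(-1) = (0 4 3 8 14)(1 11)(2 5 7)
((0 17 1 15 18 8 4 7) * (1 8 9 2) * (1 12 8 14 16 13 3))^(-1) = ((0 17 14 16 13 3 1 15 18 9 2 12 8 4 7))^(-1) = (0 7 4 8 12 2 9 18 15 1 3 13 16 14 17)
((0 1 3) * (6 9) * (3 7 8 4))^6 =(9)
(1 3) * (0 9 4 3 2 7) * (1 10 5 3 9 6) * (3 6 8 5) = (0 8 5 6 1 2 7)(3 10)(4 9) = [8, 2, 7, 10, 9, 6, 1, 0, 5, 4, 3]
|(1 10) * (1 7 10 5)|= 2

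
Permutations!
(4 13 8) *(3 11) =(3 11)(4 13 8) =[0, 1, 2, 11, 13, 5, 6, 7, 4, 9, 10, 3, 12, 8]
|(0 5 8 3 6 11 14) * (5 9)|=|(0 9 5 8 3 6 11 14)|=8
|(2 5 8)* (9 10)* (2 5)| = |(5 8)(9 10)| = 2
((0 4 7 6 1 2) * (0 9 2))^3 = (0 6 4 1 7)(2 9)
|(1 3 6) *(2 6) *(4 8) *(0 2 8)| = |(0 2 6 1 3 8 4)| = 7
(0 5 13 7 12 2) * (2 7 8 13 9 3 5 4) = (0 4 2)(3 5 9)(7 12)(8 13) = [4, 1, 0, 5, 2, 9, 6, 12, 13, 3, 10, 11, 7, 8]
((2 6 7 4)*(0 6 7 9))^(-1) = ((0 6 9)(2 7 4))^(-1) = (0 9 6)(2 4 7)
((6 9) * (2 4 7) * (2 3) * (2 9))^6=(9)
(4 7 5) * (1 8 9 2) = (1 8 9 2)(4 7 5) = [0, 8, 1, 3, 7, 4, 6, 5, 9, 2]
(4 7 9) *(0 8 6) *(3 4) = (0 8 6)(3 4 7 9) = [8, 1, 2, 4, 7, 5, 0, 9, 6, 3]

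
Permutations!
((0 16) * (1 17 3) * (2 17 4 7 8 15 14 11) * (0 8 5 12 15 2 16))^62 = ((1 4 7 5 12 15 14 11 16 8 2 17 3))^62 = (1 2 11 12 4 17 16 15 7 3 8 14 5)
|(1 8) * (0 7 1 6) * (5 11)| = 10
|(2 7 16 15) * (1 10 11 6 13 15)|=|(1 10 11 6 13 15 2 7 16)|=9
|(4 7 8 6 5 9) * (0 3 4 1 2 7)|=21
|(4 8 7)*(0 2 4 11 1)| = |(0 2 4 8 7 11 1)| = 7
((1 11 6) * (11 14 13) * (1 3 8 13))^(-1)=((1 14)(3 8 13 11 6))^(-1)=(1 14)(3 6 11 13 8)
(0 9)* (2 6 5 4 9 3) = (0 3 2 6 5 4 9) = [3, 1, 6, 2, 9, 4, 5, 7, 8, 0]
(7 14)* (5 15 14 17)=[0, 1, 2, 3, 4, 15, 6, 17, 8, 9, 10, 11, 12, 13, 7, 14, 16, 5]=(5 15 14 7 17)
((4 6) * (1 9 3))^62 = (1 3 9)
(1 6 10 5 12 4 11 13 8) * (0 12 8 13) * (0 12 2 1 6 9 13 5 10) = (0 2 1 9 13 5 8 6)(4 11 12) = [2, 9, 1, 3, 11, 8, 0, 7, 6, 13, 10, 12, 4, 5]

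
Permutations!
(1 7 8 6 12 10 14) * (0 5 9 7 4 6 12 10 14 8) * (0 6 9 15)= [5, 4, 2, 3, 9, 15, 10, 6, 12, 7, 8, 11, 14, 13, 1, 0]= (0 5 15)(1 4 9 7 6 10 8 12 14)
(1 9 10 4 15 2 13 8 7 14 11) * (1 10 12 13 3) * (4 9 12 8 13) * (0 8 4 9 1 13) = (0 8 7 14 11 10 1 12 9 4 15 2 3 13) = [8, 12, 3, 13, 15, 5, 6, 14, 7, 4, 1, 10, 9, 0, 11, 2]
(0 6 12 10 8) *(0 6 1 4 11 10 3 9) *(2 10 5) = (0 1 4 11 5 2 10 8 6 12 3 9) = [1, 4, 10, 9, 11, 2, 12, 7, 6, 0, 8, 5, 3]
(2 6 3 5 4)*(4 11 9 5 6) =[0, 1, 4, 6, 2, 11, 3, 7, 8, 5, 10, 9] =(2 4)(3 6)(5 11 9)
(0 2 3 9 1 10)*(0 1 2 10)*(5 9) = (0 10 1)(2 3 5 9) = [10, 0, 3, 5, 4, 9, 6, 7, 8, 2, 1]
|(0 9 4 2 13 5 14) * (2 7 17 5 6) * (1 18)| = 42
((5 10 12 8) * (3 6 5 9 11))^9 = ((3 6 5 10 12 8 9 11))^9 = (3 6 5 10 12 8 9 11)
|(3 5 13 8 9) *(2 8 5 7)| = 10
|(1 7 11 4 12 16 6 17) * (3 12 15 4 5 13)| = |(1 7 11 5 13 3 12 16 6 17)(4 15)| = 10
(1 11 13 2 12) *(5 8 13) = [0, 11, 12, 3, 4, 8, 6, 7, 13, 9, 10, 5, 1, 2] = (1 11 5 8 13 2 12)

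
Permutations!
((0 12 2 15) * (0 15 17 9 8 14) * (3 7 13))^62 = (0 14 8 9 17 2 12)(3 13 7)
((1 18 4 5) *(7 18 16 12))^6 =((1 16 12 7 18 4 5))^6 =(1 5 4 18 7 12 16)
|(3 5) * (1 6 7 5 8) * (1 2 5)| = |(1 6 7)(2 5 3 8)| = 12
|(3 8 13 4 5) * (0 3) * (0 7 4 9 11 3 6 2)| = |(0 6 2)(3 8 13 9 11)(4 5 7)| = 15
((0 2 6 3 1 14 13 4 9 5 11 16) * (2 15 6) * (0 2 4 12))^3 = ((0 15 6 3 1 14 13 12)(2 4 9 5 11 16))^3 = (0 3 13 15 1 12 6 14)(2 5)(4 11)(9 16)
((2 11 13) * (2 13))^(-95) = (13)(2 11) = ((13)(2 11))^(-95)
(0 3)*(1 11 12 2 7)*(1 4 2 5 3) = (0 1 11 12 5 3)(2 7 4) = [1, 11, 7, 0, 2, 3, 6, 4, 8, 9, 10, 12, 5]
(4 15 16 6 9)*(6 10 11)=[0, 1, 2, 3, 15, 5, 9, 7, 8, 4, 11, 6, 12, 13, 14, 16, 10]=(4 15 16 10 11 6 9)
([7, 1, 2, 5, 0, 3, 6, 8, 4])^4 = (8)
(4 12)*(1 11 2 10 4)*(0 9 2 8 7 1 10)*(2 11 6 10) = [9, 6, 0, 3, 12, 5, 10, 1, 7, 11, 4, 8, 2] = (0 9 11 8 7 1 6 10 4 12 2)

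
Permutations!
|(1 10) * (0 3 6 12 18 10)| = 7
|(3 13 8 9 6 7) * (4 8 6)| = 12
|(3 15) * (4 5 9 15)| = 5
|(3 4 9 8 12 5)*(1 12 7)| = 8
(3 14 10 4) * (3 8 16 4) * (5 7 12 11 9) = [0, 1, 2, 14, 8, 7, 6, 12, 16, 5, 3, 9, 11, 13, 10, 15, 4] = (3 14 10)(4 8 16)(5 7 12 11 9)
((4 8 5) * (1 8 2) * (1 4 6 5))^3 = ((1 8)(2 4)(5 6))^3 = (1 8)(2 4)(5 6)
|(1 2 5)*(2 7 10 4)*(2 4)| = |(1 7 10 2 5)| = 5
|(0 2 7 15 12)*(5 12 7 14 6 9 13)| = |(0 2 14 6 9 13 5 12)(7 15)| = 8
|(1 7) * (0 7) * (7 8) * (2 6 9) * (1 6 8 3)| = 15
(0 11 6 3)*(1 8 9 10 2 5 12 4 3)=(0 11 6 1 8 9 10 2 5 12 4 3)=[11, 8, 5, 0, 3, 12, 1, 7, 9, 10, 2, 6, 4]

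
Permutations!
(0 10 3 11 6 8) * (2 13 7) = (0 10 3 11 6 8)(2 13 7) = [10, 1, 13, 11, 4, 5, 8, 2, 0, 9, 3, 6, 12, 7]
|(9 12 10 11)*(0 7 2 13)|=4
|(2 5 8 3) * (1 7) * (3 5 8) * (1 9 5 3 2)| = |(1 7 9 5 2 8 3)| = 7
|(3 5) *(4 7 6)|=|(3 5)(4 7 6)|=6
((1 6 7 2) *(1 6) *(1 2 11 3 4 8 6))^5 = (1 2)(3 11 7 6 8 4)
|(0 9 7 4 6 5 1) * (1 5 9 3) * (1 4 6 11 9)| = |(0 3 4 11 9 7 6 1)| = 8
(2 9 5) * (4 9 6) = [0, 1, 6, 3, 9, 2, 4, 7, 8, 5] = (2 6 4 9 5)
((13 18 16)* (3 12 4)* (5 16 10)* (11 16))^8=((3 12 4)(5 11 16 13 18 10))^8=(3 4 12)(5 16 18)(10 11 13)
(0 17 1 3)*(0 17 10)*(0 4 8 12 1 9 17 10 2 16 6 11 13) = (0 2 16 6 11 13)(1 3 10 4 8 12)(9 17) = [2, 3, 16, 10, 8, 5, 11, 7, 12, 17, 4, 13, 1, 0, 14, 15, 6, 9]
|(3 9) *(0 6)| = 2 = |(0 6)(3 9)|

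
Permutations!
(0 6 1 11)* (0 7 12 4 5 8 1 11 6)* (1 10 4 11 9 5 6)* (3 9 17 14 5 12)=[0, 1, 2, 9, 6, 8, 17, 3, 10, 12, 4, 7, 11, 13, 5, 15, 16, 14]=(3 9 12 11 7)(4 6 17 14 5 8 10)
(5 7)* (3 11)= (3 11)(5 7)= [0, 1, 2, 11, 4, 7, 6, 5, 8, 9, 10, 3]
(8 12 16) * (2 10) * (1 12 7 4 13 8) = (1 12 16)(2 10)(4 13 8 7) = [0, 12, 10, 3, 13, 5, 6, 4, 7, 9, 2, 11, 16, 8, 14, 15, 1]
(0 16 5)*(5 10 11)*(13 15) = (0 16 10 11 5)(13 15) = [16, 1, 2, 3, 4, 0, 6, 7, 8, 9, 11, 5, 12, 15, 14, 13, 10]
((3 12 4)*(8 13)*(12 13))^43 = (3 12 13 4 8)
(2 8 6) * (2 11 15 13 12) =[0, 1, 8, 3, 4, 5, 11, 7, 6, 9, 10, 15, 2, 12, 14, 13] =(2 8 6 11 15 13 12)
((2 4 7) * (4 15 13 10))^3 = (2 10)(4 15)(7 13)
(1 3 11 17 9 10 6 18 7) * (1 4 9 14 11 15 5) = (1 3 15 5)(4 9 10 6 18 7)(11 17 14) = [0, 3, 2, 15, 9, 1, 18, 4, 8, 10, 6, 17, 12, 13, 11, 5, 16, 14, 7]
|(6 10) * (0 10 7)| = 4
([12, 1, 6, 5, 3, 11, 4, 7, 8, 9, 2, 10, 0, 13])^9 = [12, 1, 4, 11, 5, 10, 3, 7, 8, 9, 6, 2, 0, 13]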